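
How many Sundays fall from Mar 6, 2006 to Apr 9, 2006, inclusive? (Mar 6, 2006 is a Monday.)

Mar 6, 2006 is a Monday; the first Sunday on or after it is Mar 12, 2006 (6 days later).
From Mar 12, 2006 to Apr 9, 2006: 19 + 9 = 28 days (rest of Mar, Apr).
28 ÷ 7 = 4 full weeks with remainder 0, so 4 more Sundays after the first → 5.

5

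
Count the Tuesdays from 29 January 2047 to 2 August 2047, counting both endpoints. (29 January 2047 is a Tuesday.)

27

29 January 2047 is a Tuesday; the first Tuesday on or after it is 29 January 2047.
From 29 January 2047 to 2 August 2047: 2 + 28 + 31 + 30 + 31 + 30 + 31 + 2 = 185 days (rest of January, February, March, April, May, June, July, August).
185 ÷ 7 = 26 full weeks with remainder 3, so 26 more Tuesdays after the first → 27.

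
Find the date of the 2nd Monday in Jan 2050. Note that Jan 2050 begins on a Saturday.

Jan 2050 begins on a Saturday, so the first Monday is Jan 3 (2 days later).
The 2nd Monday is 1 weeks later: 3 + 7 = 10.

Jan 10, 2050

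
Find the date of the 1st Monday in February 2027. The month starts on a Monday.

February 2027 begins on a Monday, so the first Monday is February 1.

2027-02-01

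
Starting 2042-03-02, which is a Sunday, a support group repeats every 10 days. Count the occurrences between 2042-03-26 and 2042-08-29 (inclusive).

Occurrences land 10·i days after 2042-03-02 for i = 0, 1, 2, …
2042-03-26 is 24 days after the start; 24 ÷ 10 = 2 remainder 4; since the remainder is 4, round up to i = 3. First occurrence in the window: #4 on 2042-04-01 (3×10 = 30 days in).
2042-08-29 is 180 days after the start; 180 ÷ 10 = 18 remainder 0. Last occurrence in the window: #19 on 2042-08-29.
Occurrences #4 through #19: 16 in total.

16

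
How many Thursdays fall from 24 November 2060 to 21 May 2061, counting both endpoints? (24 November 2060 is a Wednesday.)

26

24 November 2060 is a Wednesday; the first Thursday on or after it is 25 November 2060 (1 day later).
From 25 November 2060 to 21 May 2061: 5 + 31 + 31 + 28 + 31 + 30 + 21 = 177 days (rest of November, December, January, February, March, April, May).
177 ÷ 7 = 25 full weeks with remainder 2, so 25 more Thursdays after the first → 26.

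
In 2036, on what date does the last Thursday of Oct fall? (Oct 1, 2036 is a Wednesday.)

Oct 30, 2036

Oct 2036 begins on a Wednesday, so the first Thursday is Oct 2 (1 day later).
Oct 2036 has 31 days. Adding weeks: 2, 9, 16, 23, 30 — the last one ≤ 31 is the 30th.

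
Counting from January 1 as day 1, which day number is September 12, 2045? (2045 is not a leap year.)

Days in months before September: 31 + 28 + 31 + 30 + 31 + 30 + 31 + 31 = 243.
Plus 12 days into September → day 255.

255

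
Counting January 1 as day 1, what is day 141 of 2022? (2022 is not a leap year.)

January has 31 days (141 − 31 = 110 remain).
February has 28 days (110 − 28 = 82 remain).
March has 31 days (82 − 31 = 51 remain).
April has 30 days (51 − 30 = 21 remain).
21 into May → May 21.

2022-05-21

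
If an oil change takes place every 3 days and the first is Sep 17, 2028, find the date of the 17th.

The 17th occurrence is 16 intervals after the first: 16 × 3 = 48 days after Sep 17, 2028.
Sep has 30 days — 13 days to the end of Sep leaves 35.
Oct has 31 days (4 left).
4 days into Nov → Nov 4, 2028.

Nov 4, 2028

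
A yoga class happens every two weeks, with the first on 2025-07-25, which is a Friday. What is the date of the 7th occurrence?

The 7th occurrence is 6 intervals after the first: 6 × 14 = 84 days after 2025-07-25.
July has 31 days — 6 days to the end of July leaves 78.
August has 31 days (47 left).
September has 30 days (17 left).
17 days into October → 2025-10-17.

2025-10-17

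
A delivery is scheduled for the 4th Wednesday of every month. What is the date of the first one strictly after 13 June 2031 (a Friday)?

25 June 2031

June 2031 starts on a Sunday; its first Wednesday is the 4th, so the 4th Wednesday is the 25th — 25 June 2031.
25 June 2031 is after 13 June 2031, so that is the next one.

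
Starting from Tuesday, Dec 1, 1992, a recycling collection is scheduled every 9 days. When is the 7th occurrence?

Jan 24, 1993

The 7th occurrence is 6 intervals after the first: 6 × 9 = 54 days after Dec 1, 1992.
Dec has 31 days — 30 days to the end of Dec leaves 24.
24 days into Jan → Jan 24, 1993.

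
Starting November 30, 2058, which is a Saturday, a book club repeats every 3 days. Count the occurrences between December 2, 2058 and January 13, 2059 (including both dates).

Occurrences land 3·i days after November 30, 2058 for i = 0, 1, 2, …
December 2, 2058 is 2 days after the start; 2 ÷ 3 = 0 remainder 2; since the remainder is 2, round up to i = 1. First occurrence in the window: #2 on December 3, 2058 (1×3 = 3 days in).
January 13, 2059 is 44 days after the start; 44 ÷ 3 = 14 remainder 2. Last occurrence in the window: #15 on January 11, 2059.
Occurrences #2 through #15: 14 in total.

14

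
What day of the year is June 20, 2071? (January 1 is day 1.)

Days in months before June: 31 + 28 + 31 + 30 + 31 = 151.
Plus 20 days into June → day 171.

171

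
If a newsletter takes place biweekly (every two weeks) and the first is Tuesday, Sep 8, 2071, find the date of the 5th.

The 5th occurrence is 4 intervals after the first: 4 × 14 = 56 days after Sep 8, 2071.
Sep has 30 days — 22 days to the end of Sep leaves 34.
Oct has 31 days (3 left).
3 days into Nov → Nov 3, 2071.

Nov 3, 2071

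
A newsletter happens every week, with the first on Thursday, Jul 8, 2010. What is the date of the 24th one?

The 24th occurrence is 23 intervals after the first: 23 × 7 = 161 days after Jul 8, 2010.
Jul has 31 days — 23 days to the end of Jul leaves 138.
Aug has 31 days (107 left).
Sep has 30 days (77 left).
Oct has 31 days (46 left).
Nov has 30 days (16 left).
16 days into Dec → Dec 16, 2010.

Dec 16, 2010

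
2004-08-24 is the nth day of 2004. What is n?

237

Days in months before August: 31 + 29 + 31 + 30 + 31 + 30 + 31 = 213.
Plus 24 days into August → day 237.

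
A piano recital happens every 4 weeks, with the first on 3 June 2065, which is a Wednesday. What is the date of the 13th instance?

The 13th occurrence is 12 intervals after the first: 12 × 28 = 336 days after 3 June 2065.
June has 30 days — 27 days to the end of June leaves 309.
July has 31 days (278 left).
August has 31 days (247 left).
September has 30 days (217 left).
October has 31 days (186 left).
November has 30 days (156 left).
December has 31 days (125 left).
January has 31 days (94 left).
February has 28 days (66 left).
March has 31 days (35 left).
April has 30 days (5 left).
5 days into May → 5 May 2066.

5 May 2066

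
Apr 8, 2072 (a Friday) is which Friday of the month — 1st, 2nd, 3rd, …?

Day 8 falls in week ⌈8/7⌉ of the month.
Days 1–7 hold the 1st Friday, 8–14 the 2nd, 15–21 the 3rd, 22–28 the 4th, 29–31 the 5th.
8 is in the range for the 2nd.

2nd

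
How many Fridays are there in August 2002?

5

August 1, 2002 is a Thursday; the first Friday on or after it is August 2, 2002 (1 day later).
From August 2, 2002 to August 31, 2002 is 31 − 2 = 29 days.
29 ÷ 7 = 4 full weeks with remainder 1, so 4 more Fridays after the first → 5.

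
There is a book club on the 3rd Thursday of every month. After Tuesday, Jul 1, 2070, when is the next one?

Jul 2070 starts on a Tuesday; its first Thursday is the 3rd, so the 3rd Thursday is the 17th — Jul 17, 2070.
Jul 17, 2070 is after Jul 1, 2070, so that is the next one.

Jul 17, 2070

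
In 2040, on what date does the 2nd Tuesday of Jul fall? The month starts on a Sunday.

Jul 10, 2040

Jul 2040 begins on a Sunday, so the first Tuesday is Jul 3 (2 days later).
The 2nd Tuesday is 1 weeks later: 3 + 7 = 10.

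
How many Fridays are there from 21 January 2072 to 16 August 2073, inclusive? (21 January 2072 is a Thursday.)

82

21 January 2072 is a Thursday; the first Friday on or after it is 22 January 2072 (1 day later).
From 22 January 2072 to 16 August 2073: 344 + 228 = 572 days (rest of 2072, to 16 August 2073 in 2073).
572 ÷ 7 = 81 full weeks with remainder 5, so 81 more Fridays after the first → 82.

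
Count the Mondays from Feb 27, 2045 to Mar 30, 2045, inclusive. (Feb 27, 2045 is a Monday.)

5

Feb 27, 2045 is a Monday; the first Monday on or after it is Feb 27, 2045.
From Feb 27, 2045 to Mar 30, 2045: 1 + 30 = 31 days (rest of Feb, Mar).
31 ÷ 7 = 4 full weeks with remainder 3, so 4 more Mondays after the first → 5.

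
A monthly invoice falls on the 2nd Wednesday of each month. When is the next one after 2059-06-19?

June 2059 starts on a Sunday; its first Wednesday is the 4th, so the 2nd Wednesday is the 11th — 2059-06-11.
That is not after 2059-06-19, so look at July 2059.
July 2059 starts on a Tuesday; its first Wednesday is the 2nd, so the 2nd Wednesday is the 9th — 2059-07-09.

2059-07-09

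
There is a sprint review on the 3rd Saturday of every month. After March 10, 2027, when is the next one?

March 20, 2027

March 2027 starts on a Monday; its first Saturday is the 6th, so the 3rd Saturday is the 20th — March 20, 2027.
March 20, 2027 is after March 10, 2027, so that is the next one.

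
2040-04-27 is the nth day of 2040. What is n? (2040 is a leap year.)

Days in months before April: 31 + 29 + 31 = 91.
Plus 27 days into April → day 118.

118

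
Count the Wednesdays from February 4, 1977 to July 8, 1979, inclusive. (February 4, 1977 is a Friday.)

126

February 4, 1977 is a Friday; the first Wednesday on or after it is February 9, 1977 (5 days later).
From February 9, 1977 to July 8, 1979: 325 + 365 + 189 = 879 days (rest of 1977, 1978, to July 8, 1979 in 1979).
879 ÷ 7 = 125 full weeks with remainder 4, so 125 more Wednesdays after the first → 126.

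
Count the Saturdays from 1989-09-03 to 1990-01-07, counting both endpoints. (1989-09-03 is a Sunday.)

1989-09-03 is a Sunday; the first Saturday on or after it is 1989-09-09 (6 days later).
From 1989-09-09 to 1990-01-07: 21 + 31 + 30 + 31 + 7 = 120 days (rest of September, October, November, December, January).
120 ÷ 7 = 17 full weeks with remainder 1, so 17 more Saturdays after the first → 18.

18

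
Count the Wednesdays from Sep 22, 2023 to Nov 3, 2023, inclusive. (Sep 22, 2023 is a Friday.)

6

Sep 22, 2023 is a Friday; the first Wednesday on or after it is Sep 27, 2023 (5 days later).
From Sep 27, 2023 to Nov 3, 2023: 3 + 31 + 3 = 37 days (rest of Sep, Oct, Nov).
37 ÷ 7 = 5 full weeks with remainder 2, so 5 more Wednesdays after the first → 6.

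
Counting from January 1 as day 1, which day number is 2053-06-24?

175

Days in months before June: 31 + 28 + 31 + 30 + 31 = 151.
Plus 24 days into June → day 175.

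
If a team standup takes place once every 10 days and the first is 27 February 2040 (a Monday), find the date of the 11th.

The 11th occurrence is 10 intervals after the first: 10 × 10 = 100 days after 27 February 2040.
February has 29 days — 2 days to the end of February leaves 98.
March has 31 days (67 left).
April has 30 days (37 left).
May has 31 days (6 left).
6 days into June → 6 June 2040.

6 June 2040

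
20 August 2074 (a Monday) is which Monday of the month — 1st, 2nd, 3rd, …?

3rd

Day 20 falls in week ⌈20/7⌉ of the month.
Days 1–7 hold the 1st Monday, 8–14 the 2nd, 15–21 the 3rd, 22–28 the 4th, 29–31 the 5th.
20 is in the range for the 3rd.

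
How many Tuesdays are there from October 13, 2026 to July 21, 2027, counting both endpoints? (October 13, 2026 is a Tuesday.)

October 13, 2026 is a Tuesday; the first Tuesday on or after it is October 13, 2026.
From October 13, 2026 to July 21, 2027: 18 + 30 + 31 + 31 + 28 + 31 + 30 + 31 + 30 + 21 = 281 days (rest of October, November, December, January, February, March, April, May, June, July).
281 ÷ 7 = 40 full weeks with remainder 1, so 40 more Tuesdays after the first → 41.

41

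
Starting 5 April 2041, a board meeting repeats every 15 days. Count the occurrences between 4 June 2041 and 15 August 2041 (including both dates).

5

Occurrences land 15·i days after 5 April 2041 for i = 0, 1, 2, …
4 June 2041 is 60 days after the start; 60 ÷ 15 = 4 remainder 0. First occurrence in the window: #5 on 4 June 2041 (4×15 = 60 days in).
15 August 2041 is 132 days after the start; 132 ÷ 15 = 8 remainder 12. Last occurrence in the window: #9 on 3 August 2041.
Occurrences #5 through #9: 5 in total.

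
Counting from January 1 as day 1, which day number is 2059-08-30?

242

Days in months before August: 31 + 28 + 31 + 30 + 31 + 30 + 31 = 212.
Plus 30 days into August → day 242.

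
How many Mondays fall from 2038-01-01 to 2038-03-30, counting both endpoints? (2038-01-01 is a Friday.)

13

2038-01-01 is a Friday; the first Monday on or after it is 2038-01-04 (3 days later).
From 2038-01-04 to 2038-03-30: 27 + 28 + 30 = 85 days (rest of January, February, March).
85 ÷ 7 = 12 full weeks with remainder 1, so 12 more Mondays after the first → 13.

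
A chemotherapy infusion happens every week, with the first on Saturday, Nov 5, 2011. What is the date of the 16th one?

The 16th occurrence is 15 intervals after the first: 15 × 7 = 105 days after Nov 5, 2011.
Nov has 30 days — 25 days to the end of Nov leaves 80.
Dec has 31 days (49 left).
Jan has 31 days (18 left).
18 days into Feb → Feb 18, 2012.

Feb 18, 2012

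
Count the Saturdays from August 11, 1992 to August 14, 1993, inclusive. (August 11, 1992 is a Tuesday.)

August 11, 1992 is a Tuesday; the first Saturday on or after it is August 15, 1992 (4 days later).
From August 15, 1992 to August 14, 1993: 138 + 226 = 364 days (rest of 1992, to August 14, 1993 in 1993).
364 ÷ 7 = 52 full weeks with remainder 0, so 52 more Saturdays after the first → 53.

53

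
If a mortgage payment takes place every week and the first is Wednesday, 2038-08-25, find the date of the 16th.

2038-12-08

The 16th occurrence is 15 intervals after the first: 15 × 7 = 105 days after 2038-08-25.
August has 31 days — 6 days to the end of August leaves 99.
September has 30 days (69 left).
October has 31 days (38 left).
November has 30 days (8 left).
8 days into December → 2038-12-08.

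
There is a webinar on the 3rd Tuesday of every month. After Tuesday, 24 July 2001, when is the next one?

21 August 2001

July 2001 starts on a Sunday; its first Tuesday is the 3rd, so the 3rd Tuesday is the 17th — 17 July 2001.
That is not after 24 July 2001, so look at August 2001.
August 2001 starts on a Wednesday; its first Tuesday is the 7th, so the 3rd Tuesday is the 21st — 21 August 2001.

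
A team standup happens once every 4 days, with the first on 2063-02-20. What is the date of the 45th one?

The 45th occurrence is 44 intervals after the first: 44 × 4 = 176 days after 2063-02-20.
February has 28 days — 8 days to the end of February leaves 168.
March has 31 days (137 left).
April has 30 days (107 left).
May has 31 days (76 left).
June has 30 days (46 left).
July has 31 days (15 left).
15 days into August → 2063-08-15.

2063-08-15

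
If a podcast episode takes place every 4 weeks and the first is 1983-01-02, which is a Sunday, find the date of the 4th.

The 4th occurrence is 3 intervals after the first: 3 × 28 = 84 days after 1983-01-02.
January has 31 days — 29 days to the end of January leaves 55.
February has 28 days (27 left).
27 days into March → 1983-03-27.

1983-03-27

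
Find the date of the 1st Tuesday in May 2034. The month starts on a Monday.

2 May 2034

May 2034 begins on a Monday, so the first Tuesday is May 2 (1 day later).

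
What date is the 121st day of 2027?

Jan has 31 days (121 − 31 = 90 remain).
Feb has 28 days (90 − 28 = 62 remain).
Mar has 31 days (62 − 31 = 31 remain).
Apr has 30 days (31 − 30 = 1 remain).
1 into May → May 1.

May 1, 2027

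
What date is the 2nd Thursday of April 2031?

2031-04-10

The first Thursday of April 2031 is April 3.
The 2nd Thursday is 1 weeks later: 3 + 7 = 10.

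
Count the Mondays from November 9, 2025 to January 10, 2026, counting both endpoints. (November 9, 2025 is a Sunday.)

November 9, 2025 is a Sunday; the first Monday on or after it is November 10, 2025 (1 day later).
From November 10, 2025 to January 10, 2026: 20 + 31 + 10 = 61 days (rest of November, December, January).
61 ÷ 7 = 8 full weeks with remainder 5, so 8 more Mondays after the first → 9.

9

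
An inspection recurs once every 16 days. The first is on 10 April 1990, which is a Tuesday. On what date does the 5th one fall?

The 5th occurrence is 4 intervals after the first: 4 × 16 = 64 days after 10 April 1990.
April has 30 days — 20 days to the end of April leaves 44.
May has 31 days (13 left).
13 days into June → 13 June 1990.

13 June 1990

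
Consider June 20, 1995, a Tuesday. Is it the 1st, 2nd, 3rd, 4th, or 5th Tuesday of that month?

3rd

Day 20 falls in week ⌈20/7⌉ of the month.
Days 1–7 hold the 1st Tuesday, 8–14 the 2nd, 15–21 the 3rd, 22–28 the 4th, 29–31 the 5th.
20 is in the range for the 3rd.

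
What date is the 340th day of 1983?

January has 31 days (340 − 31 = 309 remain).
February has 28 days (309 − 28 = 281 remain).
March has 31 days (281 − 31 = 250 remain).
April has 30 days (250 − 30 = 220 remain).
May has 31 days (220 − 31 = 189 remain).
June has 30 days (189 − 30 = 159 remain).
July has 31 days (159 − 31 = 128 remain).
August has 31 days (128 − 31 = 97 remain).
September has 30 days (97 − 30 = 67 remain).
October has 31 days (67 − 31 = 36 remain).
November has 30 days (36 − 30 = 6 remain).
6 into December → December 6.

December 6, 1983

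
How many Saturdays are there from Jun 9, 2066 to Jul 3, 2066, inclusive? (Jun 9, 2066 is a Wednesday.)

4

Jun 9, 2066 is a Wednesday; the first Saturday on or after it is Jun 12, 2066 (3 days later).
From Jun 12, 2066 to Jul 3, 2066: 18 + 3 = 21 days (rest of Jun, Jul).
21 ÷ 7 = 3 full weeks with remainder 0, so 3 more Saturdays after the first → 4.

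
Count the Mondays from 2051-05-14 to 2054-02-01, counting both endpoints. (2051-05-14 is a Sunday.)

2051-05-14 is a Sunday; the first Monday on or after it is 2051-05-15 (1 day later).
From 2051-05-15 to 2054-02-01: 230 + 366 + 365 + 32 = 993 days (rest of 2051, 2052, 2053, to 2054-02-01 in 2054).
993 ÷ 7 = 141 full weeks with remainder 6, so 141 more Mondays after the first → 142.

142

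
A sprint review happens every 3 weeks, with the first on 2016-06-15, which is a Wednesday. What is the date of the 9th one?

The 9th occurrence is 8 intervals after the first: 8 × 21 = 168 days after 2016-06-15.
June has 30 days — 15 days to the end of June leaves 153.
July has 31 days (122 left).
August has 31 days (91 left).
September has 30 days (61 left).
October has 31 days (30 left).
30 days into November → 2016-11-30.

2016-11-30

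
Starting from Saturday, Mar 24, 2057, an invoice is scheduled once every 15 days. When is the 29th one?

The 29th occurrence is 28 intervals after the first: 28 × 15 = 420 days after Mar 24, 2057.
Mar has 31 days — 7 days to the end of Mar leaves 413.
From end of Mar to end of 2057 is 275 days (138 left).
Jan has 31 days (107 left).
Feb has 28 days (79 left).
Mar has 31 days (48 left).
Apr has 30 days (18 left).
18 days into May → May 18, 2058.

May 18, 2058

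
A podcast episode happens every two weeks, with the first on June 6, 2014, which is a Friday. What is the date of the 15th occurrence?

December 19, 2014

The 15th occurrence is 14 intervals after the first: 14 × 14 = 196 days after June 6, 2014.
June has 30 days — 24 days to the end of June leaves 172.
July has 31 days (141 left).
August has 31 days (110 left).
September has 30 days (80 left).
October has 31 days (49 left).
November has 30 days (19 left).
19 days into December → December 19, 2014.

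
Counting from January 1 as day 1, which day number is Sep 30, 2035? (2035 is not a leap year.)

273

Days in months before Sep: 31 + 28 + 31 + 30 + 31 + 30 + 31 + 31 = 243.
Plus 30 days into Sep → day 273.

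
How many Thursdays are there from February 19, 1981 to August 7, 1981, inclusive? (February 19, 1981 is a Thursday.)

25

February 19, 1981 is a Thursday; the first Thursday on or after it is February 19, 1981.
From February 19, 1981 to August 7, 1981: 9 + 31 + 30 + 31 + 30 + 31 + 7 = 169 days (rest of February, March, April, May, June, July, August).
169 ÷ 7 = 24 full weeks with remainder 1, so 24 more Thursdays after the first → 25.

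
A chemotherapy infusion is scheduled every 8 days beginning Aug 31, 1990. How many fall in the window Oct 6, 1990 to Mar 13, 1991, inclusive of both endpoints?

Occurrences land 8·i days after Aug 31, 1990 for i = 0, 1, 2, …
Oct 6, 1990 is 36 days after the start; 36 ÷ 8 = 4 remainder 4; since the remainder is 4, round up to i = 5. First occurrence in the window: #6 on Oct 10, 1990 (5×8 = 40 days in).
Mar 13, 1991 is 194 days after the start; 194 ÷ 8 = 24 remainder 2. Last occurrence in the window: #25 on Mar 11, 1991.
Occurrences #6 through #25: 20 in total.

20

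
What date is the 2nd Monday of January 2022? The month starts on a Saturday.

2022-01-10

January 2022 begins on a Saturday, so the first Monday is January 3 (2 days later).
The 2nd Monday is 1 weeks later: 3 + 7 = 10.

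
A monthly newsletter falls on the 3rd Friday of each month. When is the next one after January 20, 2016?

January 2016 starts on a Friday; its first Friday is the 1st, so the 3rd Friday is the 15th — January 15, 2016.
That is not after January 20, 2016, so look at February 2016.
February 2016 starts on a Monday; its first Friday is the 5th, so the 3rd Friday is the 19th — February 19, 2016.

February 19, 2016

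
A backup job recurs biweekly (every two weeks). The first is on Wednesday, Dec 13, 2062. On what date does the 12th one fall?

The 12th occurrence is 11 intervals after the first: 11 × 14 = 154 days after Dec 13, 2062.
Dec has 31 days — 18 days to the end of Dec leaves 136.
Jan has 31 days (105 left).
Feb has 28 days (77 left).
Mar has 31 days (46 left).
Apr has 30 days (16 left).
16 days into May → May 16, 2063.

May 16, 2063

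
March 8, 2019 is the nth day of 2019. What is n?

67

Days in months before March: 31 + 28 = 59.
Plus 8 days into March → day 67.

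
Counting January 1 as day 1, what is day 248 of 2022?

January has 31 days (248 − 31 = 217 remain).
February has 28 days (217 − 28 = 189 remain).
March has 31 days (189 − 31 = 158 remain).
April has 30 days (158 − 30 = 128 remain).
May has 31 days (128 − 31 = 97 remain).
June has 30 days (97 − 30 = 67 remain).
July has 31 days (67 − 31 = 36 remain).
August has 31 days (36 − 31 = 5 remain).
5 into September → September 5.

2022-09-05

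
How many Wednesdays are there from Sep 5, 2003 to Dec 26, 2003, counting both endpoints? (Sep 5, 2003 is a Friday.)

Sep 5, 2003 is a Friday; the first Wednesday on or after it is Sep 10, 2003 (5 days later).
From Sep 10, 2003 to Dec 26, 2003: 20 + 31 + 30 + 26 = 107 days (rest of Sep, Oct, Nov, Dec).
107 ÷ 7 = 15 full weeks with remainder 2, so 15 more Wednesdays after the first → 16.

16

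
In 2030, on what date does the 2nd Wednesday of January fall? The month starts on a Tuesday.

January 2030 begins on a Tuesday, so the first Wednesday is January 2 (1 day later).
The 2nd Wednesday is 1 weeks later: 2 + 7 = 9.

2030-01-09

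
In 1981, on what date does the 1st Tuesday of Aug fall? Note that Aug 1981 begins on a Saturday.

Aug 1981 begins on a Saturday, so the first Tuesday is Aug 4 (3 days later).

Aug 4, 1981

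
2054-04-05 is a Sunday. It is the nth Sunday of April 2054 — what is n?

1st

Day 5 falls in week ⌈5/7⌉ of the month.
Days 1–7 hold the 1st Sunday, 8–14 the 2nd, 15–21 the 3rd, 22–28 the 4th, 29–31 the 5th.
5 is in the range for the 1st.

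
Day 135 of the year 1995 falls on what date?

May 15, 1995

Jan has 31 days (135 − 31 = 104 remain).
Feb has 28 days (104 − 28 = 76 remain).
Mar has 31 days (76 − 31 = 45 remain).
Apr has 30 days (45 − 30 = 15 remain).
15 into May → May 15.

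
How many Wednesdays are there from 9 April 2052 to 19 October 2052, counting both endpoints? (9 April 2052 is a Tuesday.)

28

9 April 2052 is a Tuesday; the first Wednesday on or after it is 10 April 2052 (1 day later).
From 10 April 2052 to 19 October 2052: 20 + 31 + 30 + 31 + 31 + 30 + 19 = 192 days (rest of April, May, June, July, August, September, October).
192 ÷ 7 = 27 full weeks with remainder 3, so 27 more Wednesdays after the first → 28.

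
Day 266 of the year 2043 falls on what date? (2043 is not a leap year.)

23 September 2043

January has 31 days (266 − 31 = 235 remain).
February has 28 days (235 − 28 = 207 remain).
March has 31 days (207 − 31 = 176 remain).
April has 30 days (176 − 30 = 146 remain).
May has 31 days (146 − 31 = 115 remain).
June has 30 days (115 − 30 = 85 remain).
July has 31 days (85 − 31 = 54 remain).
August has 31 days (54 − 31 = 23 remain).
23 into September → September 23.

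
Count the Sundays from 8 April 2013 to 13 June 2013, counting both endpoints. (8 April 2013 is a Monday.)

9

8 April 2013 is a Monday; the first Sunday on or after it is 14 April 2013 (6 days later).
From 14 April 2013 to 13 June 2013: 16 + 31 + 13 = 60 days (rest of April, May, June).
60 ÷ 7 = 8 full weeks with remainder 4, so 8 more Sundays after the first → 9.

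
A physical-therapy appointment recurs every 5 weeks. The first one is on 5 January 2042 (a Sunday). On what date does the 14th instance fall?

5 April 2043

The 14th occurrence is 13 intervals after the first: 13 × 35 = 455 days after 5 January 2042.
January has 31 days — 26 days to the end of January leaves 429.
From end of January to end of 2042 is 334 days (95 left).
January has 31 days (64 left).
February has 28 days (36 left).
March has 31 days (5 left).
5 days into April → 5 April 2043.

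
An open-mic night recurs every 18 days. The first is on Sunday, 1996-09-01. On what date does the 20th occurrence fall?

The 20th occurrence is 19 intervals after the first: 19 × 18 = 342 days after 1996-09-01.
September has 30 days — 29 days to the end of September leaves 313.
October has 31 days (282 left).
November has 30 days (252 left).
December has 31 days (221 left).
January has 31 days (190 left).
February has 28 days (162 left).
March has 31 days (131 left).
April has 30 days (101 left).
May has 31 days (70 left).
June has 30 days (40 left).
July has 31 days (9 left).
9 days into August → 1997-08-09.

1997-08-09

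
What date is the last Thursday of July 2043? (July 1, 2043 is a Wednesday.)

30 July 2043

July 2043 begins on a Wednesday, so the first Thursday is July 2 (1 day later).
July 2043 has 31 days. Adding weeks: 2, 9, 16, 23, 30 — the last one ≤ 31 is the 30th.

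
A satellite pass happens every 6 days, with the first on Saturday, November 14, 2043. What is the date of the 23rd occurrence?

March 25, 2044

The 23rd occurrence is 22 intervals after the first: 22 × 6 = 132 days after November 14, 2043.
November has 30 days — 16 days to the end of November leaves 116.
December has 31 days (85 left).
January has 31 days (54 left).
February has 29 days (25 left).
25 days into March → March 25, 2044.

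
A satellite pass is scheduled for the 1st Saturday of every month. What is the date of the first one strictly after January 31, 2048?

January 2048 starts on a Wednesday, so its 1st Saturday is January 4, 2048 (3 days in).
That is not after January 31, 2048, so look at February 2048.
February 2048 starts on a Saturday, so its 1st Saturday is February 1, 2048.

February 1, 2048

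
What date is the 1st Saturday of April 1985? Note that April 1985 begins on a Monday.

1985-04-06

April 1985 begins on a Monday, so the first Saturday is April 6 (5 days later).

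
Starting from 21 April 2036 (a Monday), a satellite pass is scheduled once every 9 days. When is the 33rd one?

3 February 2037

The 33rd occurrence is 32 intervals after the first: 32 × 9 = 288 days after 21 April 2036.
April has 30 days — 9 days to the end of April leaves 279.
May has 31 days (248 left).
June has 30 days (218 left).
July has 31 days (187 left).
August has 31 days (156 left).
September has 30 days (126 left).
October has 31 days (95 left).
November has 30 days (65 left).
December has 31 days (34 left).
January has 31 days (3 left).
3 days into February → 3 February 2037.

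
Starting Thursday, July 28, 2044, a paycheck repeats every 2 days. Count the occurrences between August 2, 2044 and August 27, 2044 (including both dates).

Occurrences land 2·i days after July 28, 2044 for i = 0, 1, 2, …
August 2, 2044 is 5 days after the start; 5 ÷ 2 = 2 remainder 1; since the remainder is 1, round up to i = 3. First occurrence in the window: #4 on August 3, 2044 (3×2 = 6 days in).
August 27, 2044 is 30 days after the start; 30 ÷ 2 = 15 remainder 0. Last occurrence in the window: #16 on August 27, 2044.
Occurrences #4 through #16: 13 in total.

13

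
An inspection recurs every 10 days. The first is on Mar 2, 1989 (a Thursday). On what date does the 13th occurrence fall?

The 13th occurrence is 12 intervals after the first: 12 × 10 = 120 days after Mar 2, 1989.
Mar has 31 days — 29 days to the end of Mar leaves 91.
Apr has 30 days (61 left).
May has 31 days (30 left).
30 days into Jun → Jun 30, 1989.

Jun 30, 1989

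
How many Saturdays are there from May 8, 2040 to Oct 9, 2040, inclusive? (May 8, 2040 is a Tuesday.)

May 8, 2040 is a Tuesday; the first Saturday on or after it is May 12, 2040 (4 days later).
From May 12, 2040 to Oct 9, 2040: 19 + 30 + 31 + 31 + 30 + 9 = 150 days (rest of May, Jun, Jul, Aug, Sep, Oct).
150 ÷ 7 = 21 full weeks with remainder 3, so 21 more Saturdays after the first → 22.

22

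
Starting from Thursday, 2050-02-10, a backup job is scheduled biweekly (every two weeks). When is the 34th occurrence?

2051-05-18

The 34th occurrence is 33 intervals after the first: 33 × 14 = 462 days after 2050-02-10.
February has 28 days — 18 days to the end of February leaves 444.
From end of February to end of 2050 is 306 days (138 left).
January has 31 days (107 left).
February has 28 days (79 left).
March has 31 days (48 left).
April has 30 days (18 left).
18 days into May → 2051-05-18.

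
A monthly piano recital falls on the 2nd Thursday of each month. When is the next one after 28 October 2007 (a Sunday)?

8 November 2007

October 2007 starts on a Monday; its first Thursday is the 4th, so the 2nd Thursday is the 11th — 11 October 2007.
That is not after 28 October 2007, so look at November 2007.
November 2007 starts on a Thursday; its first Thursday is the 1st, so the 2nd Thursday is the 8th — 8 November 2007.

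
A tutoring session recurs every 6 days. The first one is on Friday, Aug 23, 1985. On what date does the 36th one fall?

The 36th occurrence is 35 intervals after the first: 35 × 6 = 210 days after Aug 23, 1985.
Aug has 31 days — 8 days to the end of Aug leaves 202.
Sep has 30 days (172 left).
Oct has 31 days (141 left).
Nov has 30 days (111 left).
Dec has 31 days (80 left).
Jan has 31 days (49 left).
Feb has 28 days (21 left).
21 days into Mar → Mar 21, 1986.

Mar 21, 1986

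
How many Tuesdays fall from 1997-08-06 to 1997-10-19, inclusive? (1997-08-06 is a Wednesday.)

1997-08-06 is a Wednesday; the first Tuesday on or after it is 1997-08-12 (6 days later).
From 1997-08-12 to 1997-10-19: 19 + 30 + 19 = 68 days (rest of August, September, October).
68 ÷ 7 = 9 full weeks with remainder 5, so 9 more Tuesdays after the first → 10.

10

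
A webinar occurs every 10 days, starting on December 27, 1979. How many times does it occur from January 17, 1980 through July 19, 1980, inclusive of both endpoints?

Occurrences land 10·i days after December 27, 1979 for i = 0, 1, 2, …
January 17, 1980 is 21 days after the start; 21 ÷ 10 = 2 remainder 1; since the remainder is 1, round up to i = 3. First occurrence in the window: #4 on January 26, 1980 (3×10 = 30 days in).
July 19, 1980 is 205 days after the start; 205 ÷ 10 = 20 remainder 5. Last occurrence in the window: #21 on July 14, 1980.
Occurrences #4 through #21: 18 in total.

18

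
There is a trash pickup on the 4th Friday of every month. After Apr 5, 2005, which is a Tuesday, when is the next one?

Apr 2005 starts on a Friday; its first Friday is the 1st, so the 4th Friday is the 22nd — Apr 22, 2005.
Apr 22, 2005 is after Apr 5, 2005, so that is the next one.

Apr 22, 2005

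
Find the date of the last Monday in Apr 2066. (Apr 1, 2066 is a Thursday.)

Apr 26, 2066

Apr 2066 begins on a Thursday, so the first Monday is Apr 5 (4 days later).
Apr 2066 has 30 days. Adding weeks: 5, 12, 19, 26 — the last one ≤ 30 is the 26th.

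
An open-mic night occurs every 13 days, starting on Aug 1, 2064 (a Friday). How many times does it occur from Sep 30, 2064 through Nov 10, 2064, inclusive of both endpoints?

Occurrences land 13·i days after Aug 1, 2064 for i = 0, 1, 2, …
Sep 30, 2064 is 60 days after the start; 60 ÷ 13 = 4 remainder 8; since the remainder is 8, round up to i = 5. First occurrence in the window: #6 on Oct 5, 2064 (5×13 = 65 days in).
Nov 10, 2064 is 101 days after the start; 101 ÷ 13 = 7 remainder 10. Last occurrence in the window: #8 on Oct 31, 2064.
Occurrences #6 through #8: 3 in total.

3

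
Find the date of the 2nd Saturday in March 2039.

March 2039 begins on a Tuesday, so the first Saturday is March 5 (4 days later).
The 2nd Saturday is 1 weeks later: 5 + 7 = 12.

12 March 2039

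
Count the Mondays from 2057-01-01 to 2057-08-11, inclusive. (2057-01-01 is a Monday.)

2057-01-01 is a Monday; the first Monday on or after it is 2057-01-01.
From 2057-01-01 to 2057-08-11: 30 + 28 + 31 + 30 + 31 + 30 + 31 + 11 = 222 days (rest of January, February, March, April, May, June, July, August).
222 ÷ 7 = 31 full weeks with remainder 5, so 31 more Mondays after the first → 32.

32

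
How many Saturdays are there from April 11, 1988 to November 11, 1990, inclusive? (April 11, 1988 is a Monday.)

135

April 11, 1988 is a Monday; the first Saturday on or after it is April 16, 1988 (5 days later).
From April 16, 1988 to November 11, 1990: 259 + 365 + 315 = 939 days (rest of 1988, 1989, to November 11, 1990 in 1990).
939 ÷ 7 = 134 full weeks with remainder 1, so 134 more Saturdays after the first → 135.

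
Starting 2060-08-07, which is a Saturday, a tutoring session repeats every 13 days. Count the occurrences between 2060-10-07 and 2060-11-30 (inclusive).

4

Occurrences land 13·i days after 2060-08-07 for i = 0, 1, 2, …
2060-10-07 is 61 days after the start; 61 ÷ 13 = 4 remainder 9; since the remainder is 9, round up to i = 5. First occurrence in the window: #6 on 2060-10-11 (5×13 = 65 days in).
2060-11-30 is 115 days after the start; 115 ÷ 13 = 8 remainder 11. Last occurrence in the window: #9 on 2060-11-19.
Occurrences #6 through #9: 4 in total.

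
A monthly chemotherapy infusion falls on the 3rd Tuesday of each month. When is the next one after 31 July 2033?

16 August 2033

July 2033 starts on a Friday; its first Tuesday is the 5th, so the 3rd Tuesday is the 19th — 19 July 2033.
That is not after 31 July 2033, so look at August 2033.
August 2033 starts on a Monday; its first Tuesday is the 2nd, so the 3rd Tuesday is the 16th — 16 August 2033.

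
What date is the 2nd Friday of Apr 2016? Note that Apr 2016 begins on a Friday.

Apr 8, 2016

Apr 2016 begins on a Friday, so the first Friday is Apr 1.
The 2nd Friday is 1 weeks later: 1 + 7 = 8.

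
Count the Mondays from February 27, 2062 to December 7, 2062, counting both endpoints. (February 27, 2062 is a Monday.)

February 27, 2062 is a Monday; the first Monday on or after it is February 27, 2062.
From February 27, 2062 to December 7, 2062: 1 + 31 + 30 + 31 + 30 + 31 + 31 + 30 + 31 + 30 + 7 = 283 days (rest of February, March, April, May, June, July, August, September, October, November, December).
283 ÷ 7 = 40 full weeks with remainder 3, so 40 more Mondays after the first → 41.

41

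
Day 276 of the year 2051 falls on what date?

January has 31 days (276 − 31 = 245 remain).
February has 28 days (245 − 28 = 217 remain).
March has 31 days (217 − 31 = 186 remain).
April has 30 days (186 − 30 = 156 remain).
May has 31 days (156 − 31 = 125 remain).
June has 30 days (125 − 30 = 95 remain).
July has 31 days (95 − 31 = 64 remain).
August has 31 days (64 − 31 = 33 remain).
September has 30 days (33 − 30 = 3 remain).
3 into October → October 3.

October 3, 2051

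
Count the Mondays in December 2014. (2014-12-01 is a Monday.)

5

2014-12-01 is a Monday; the first Monday on or after it is 2014-12-01.
From 2014-12-01 to 2014-12-31 is 31 − 1 = 30 days.
30 ÷ 7 = 4 full weeks with remainder 2, so 4 more Mondays after the first → 5.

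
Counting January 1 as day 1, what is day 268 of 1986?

January has 31 days (268 − 31 = 237 remain).
February has 28 days (237 − 28 = 209 remain).
March has 31 days (209 − 31 = 178 remain).
April has 30 days (178 − 30 = 148 remain).
May has 31 days (148 − 31 = 117 remain).
June has 30 days (117 − 30 = 87 remain).
July has 31 days (87 − 31 = 56 remain).
August has 31 days (56 − 31 = 25 remain).
25 into September → September 25.

1986-09-25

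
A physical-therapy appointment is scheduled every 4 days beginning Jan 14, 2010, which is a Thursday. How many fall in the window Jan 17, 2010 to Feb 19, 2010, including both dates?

9

Occurrences land 4·i days after Jan 14, 2010 for i = 0, 1, 2, …
Jan 17, 2010 is 3 days after the start; 3 ÷ 4 = 0 remainder 3; since the remainder is 3, round up to i = 1. First occurrence in the window: #2 on Jan 18, 2010 (1×4 = 4 days in).
Feb 19, 2010 is 36 days after the start; 36 ÷ 4 = 9 remainder 0. Last occurrence in the window: #10 on Feb 19, 2010.
Occurrences #2 through #10: 9 in total.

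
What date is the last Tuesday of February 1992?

February 1992 begins on a Saturday, so the first Tuesday is February 4 (3 days later).
February 1992 has 29 days. Adding weeks: 4, 11, 18, 25 — the last one ≤ 29 is the 25th.

February 25, 1992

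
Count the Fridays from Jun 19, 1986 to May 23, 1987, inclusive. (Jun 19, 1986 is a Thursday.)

Jun 19, 1986 is a Thursday; the first Friday on or after it is Jun 20, 1986 (1 day later).
From Jun 20, 1986 to May 23, 1987: 194 + 143 = 337 days (rest of 1986, to May 23, 1987 in 1987).
337 ÷ 7 = 48 full weeks with remainder 1, so 48 more Fridays after the first → 49.

49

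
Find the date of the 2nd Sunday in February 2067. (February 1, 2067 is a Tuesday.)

13 February 2067

February 2067 begins on a Tuesday, so the first Sunday is February 6 (5 days later).
The 2nd Sunday is 1 weeks later: 6 + 7 = 13.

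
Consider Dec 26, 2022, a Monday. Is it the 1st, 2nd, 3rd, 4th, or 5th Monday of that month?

4th

Day 26 falls in week ⌈26/7⌉ of the month.
Days 1–7 hold the 1st Monday, 8–14 the 2nd, 15–21 the 3rd, 22–28 the 4th, 29–31 the 5th.
26 is in the range for the 4th.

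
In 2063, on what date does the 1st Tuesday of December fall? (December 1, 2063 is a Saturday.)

December 2063 begins on a Saturday, so the first Tuesday is December 4 (3 days later).

4 December 2063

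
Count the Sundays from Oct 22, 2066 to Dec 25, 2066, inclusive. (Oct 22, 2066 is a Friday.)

9

Oct 22, 2066 is a Friday; the first Sunday on or after it is Oct 24, 2066 (2 days later).
From Oct 24, 2066 to Dec 25, 2066: 7 + 30 + 25 = 62 days (rest of Oct, Nov, Dec).
62 ÷ 7 = 8 full weeks with remainder 6, so 8 more Sundays after the first → 9.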